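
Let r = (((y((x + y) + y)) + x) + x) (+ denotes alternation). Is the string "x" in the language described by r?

The left alternative ((y((x+y)+y))+x) matches x.

yes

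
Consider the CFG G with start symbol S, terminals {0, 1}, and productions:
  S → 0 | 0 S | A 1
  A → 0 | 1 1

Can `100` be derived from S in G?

no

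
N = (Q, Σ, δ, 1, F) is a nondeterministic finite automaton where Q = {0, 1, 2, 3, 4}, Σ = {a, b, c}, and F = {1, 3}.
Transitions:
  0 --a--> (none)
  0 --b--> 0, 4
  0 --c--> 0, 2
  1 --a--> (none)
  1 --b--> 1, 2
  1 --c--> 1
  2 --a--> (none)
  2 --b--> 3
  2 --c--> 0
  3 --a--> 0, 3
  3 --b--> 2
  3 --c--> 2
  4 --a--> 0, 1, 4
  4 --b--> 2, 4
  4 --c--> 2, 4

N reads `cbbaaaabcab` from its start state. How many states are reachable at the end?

Start: {1}
read c: {1}
read b: {1, 2}
read b: {1, 2, 3}
read a: {0, 3}
read a: {0, 3}
read a: {0, 3}
read a: {0, 3}
read b: {0, 2, 4}
read c: {0, 2, 4}
read a: {0, 1, 4}
read b: {0, 1, 2, 4}
Final reachable set {0, 1, 2, 4} has 4 states.

4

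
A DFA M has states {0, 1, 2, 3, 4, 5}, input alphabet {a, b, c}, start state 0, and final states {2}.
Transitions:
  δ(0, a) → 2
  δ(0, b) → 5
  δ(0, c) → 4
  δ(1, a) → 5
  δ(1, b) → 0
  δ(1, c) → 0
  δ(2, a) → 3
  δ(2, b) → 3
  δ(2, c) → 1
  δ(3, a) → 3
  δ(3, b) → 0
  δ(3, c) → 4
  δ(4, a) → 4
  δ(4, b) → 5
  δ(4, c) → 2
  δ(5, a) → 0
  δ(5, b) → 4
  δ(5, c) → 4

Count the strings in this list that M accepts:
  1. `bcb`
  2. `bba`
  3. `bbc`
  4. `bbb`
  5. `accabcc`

2

`bcb`: rejected
`bba`: rejected
`bbc`: accepted
`bbb`: rejected
`accabcc`: accepted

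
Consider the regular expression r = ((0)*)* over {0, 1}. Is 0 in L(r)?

yes

Split into 1 piece 0; each matches (0)*.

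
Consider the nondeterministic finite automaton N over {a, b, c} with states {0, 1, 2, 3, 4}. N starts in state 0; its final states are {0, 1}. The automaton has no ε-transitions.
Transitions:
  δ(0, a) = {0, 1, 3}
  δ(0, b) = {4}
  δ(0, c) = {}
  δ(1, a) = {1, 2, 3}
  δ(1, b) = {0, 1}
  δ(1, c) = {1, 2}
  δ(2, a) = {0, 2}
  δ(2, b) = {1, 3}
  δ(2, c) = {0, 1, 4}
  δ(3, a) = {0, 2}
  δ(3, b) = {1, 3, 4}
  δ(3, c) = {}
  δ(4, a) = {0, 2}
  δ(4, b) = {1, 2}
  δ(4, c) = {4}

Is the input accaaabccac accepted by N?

accepted

Start: {0}
read a: {0, 1, 3}
read c: {1, 2}
read c: {0, 1, 2, 4}
read a: {0, 1, 2, 3}
read a: {0, 1, 2, 3}
read a: {0, 1, 2, 3}
read b: {0, 1, 3, 4}
read c: {1, 2, 4}
read c: {0, 1, 2, 4}
read a: {0, 1, 2, 3}
read c: {0, 1, 2, 4}
Reachable ∩ accepting = {0, 1} — nonempty.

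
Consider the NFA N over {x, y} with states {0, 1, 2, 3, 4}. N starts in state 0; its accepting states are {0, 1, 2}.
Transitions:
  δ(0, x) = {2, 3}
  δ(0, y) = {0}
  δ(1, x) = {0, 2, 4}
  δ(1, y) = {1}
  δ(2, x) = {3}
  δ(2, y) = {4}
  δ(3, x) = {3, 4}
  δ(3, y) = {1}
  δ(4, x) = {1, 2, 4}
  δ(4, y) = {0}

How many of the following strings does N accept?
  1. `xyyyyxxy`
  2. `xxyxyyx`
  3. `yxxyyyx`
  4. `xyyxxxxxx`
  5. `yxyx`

`xyyyyxxy`: accepted
`xxyxyyx`: accepted
`yxxyyyx`: accepted
`xyyxxxxxx`: accepted
`yxyx`: accepted

5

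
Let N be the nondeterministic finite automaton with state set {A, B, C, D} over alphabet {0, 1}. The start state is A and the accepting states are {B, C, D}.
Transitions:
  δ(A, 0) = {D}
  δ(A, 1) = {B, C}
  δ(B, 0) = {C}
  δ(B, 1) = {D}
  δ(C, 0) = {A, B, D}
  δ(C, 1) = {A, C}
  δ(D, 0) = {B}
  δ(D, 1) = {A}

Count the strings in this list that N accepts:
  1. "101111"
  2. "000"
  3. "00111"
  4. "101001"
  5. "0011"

4

"101111": accepted
"000": accepted
"00111": accepted
"101001": accepted
"0011": rejected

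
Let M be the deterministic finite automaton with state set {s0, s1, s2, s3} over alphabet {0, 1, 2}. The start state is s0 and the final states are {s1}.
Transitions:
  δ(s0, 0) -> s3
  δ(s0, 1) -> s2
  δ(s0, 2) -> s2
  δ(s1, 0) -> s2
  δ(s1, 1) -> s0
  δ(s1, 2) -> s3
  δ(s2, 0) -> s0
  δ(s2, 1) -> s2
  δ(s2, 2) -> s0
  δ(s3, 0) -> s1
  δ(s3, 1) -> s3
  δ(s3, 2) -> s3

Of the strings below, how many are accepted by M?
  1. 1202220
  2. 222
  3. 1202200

1202220: accepted
222: rejected
1202200: rejected

1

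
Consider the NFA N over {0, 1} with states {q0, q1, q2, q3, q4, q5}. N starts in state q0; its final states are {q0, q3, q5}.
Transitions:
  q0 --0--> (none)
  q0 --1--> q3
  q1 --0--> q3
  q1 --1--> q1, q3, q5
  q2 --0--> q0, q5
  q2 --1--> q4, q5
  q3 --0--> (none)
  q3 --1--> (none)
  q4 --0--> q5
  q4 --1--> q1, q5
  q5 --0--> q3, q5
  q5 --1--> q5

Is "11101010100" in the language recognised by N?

rejected

Start: {q0}
read 1: {q3}
read 1: {}
The reachable set is empty and stays empty for the remaining 9 symbols.
Reachable ∩ accepting = {} — empty.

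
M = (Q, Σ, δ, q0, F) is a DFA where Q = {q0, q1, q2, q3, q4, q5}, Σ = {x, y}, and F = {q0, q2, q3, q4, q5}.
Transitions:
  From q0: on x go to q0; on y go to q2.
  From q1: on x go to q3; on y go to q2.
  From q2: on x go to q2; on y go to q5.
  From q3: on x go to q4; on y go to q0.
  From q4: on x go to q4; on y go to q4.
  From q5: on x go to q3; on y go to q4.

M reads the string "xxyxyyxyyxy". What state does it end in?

q0 --x--> q0
q0 --x--> q0
q0 --y--> q2
q2 --x--> q2
q2 --y--> q5
q5 --y--> q4
q4 --x--> q4
q4 --y--> q4
q4 --y--> q4
q4 --x--> q4
q4 --y--> q4

q4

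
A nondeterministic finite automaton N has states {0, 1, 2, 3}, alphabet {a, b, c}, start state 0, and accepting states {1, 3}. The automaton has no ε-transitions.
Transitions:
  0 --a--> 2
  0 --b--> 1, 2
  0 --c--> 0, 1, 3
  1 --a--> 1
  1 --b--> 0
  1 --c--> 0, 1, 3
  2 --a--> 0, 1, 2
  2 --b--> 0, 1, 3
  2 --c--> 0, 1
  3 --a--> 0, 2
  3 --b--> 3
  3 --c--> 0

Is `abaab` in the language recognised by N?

Start: {0}
read a: {2}
read b: {0, 1, 3}
read a: {0, 1, 2}
read a: {0, 1, 2}
read b: {0, 1, 2, 3}
Reachable ∩ accepting = {1, 3} — nonempty.

accepted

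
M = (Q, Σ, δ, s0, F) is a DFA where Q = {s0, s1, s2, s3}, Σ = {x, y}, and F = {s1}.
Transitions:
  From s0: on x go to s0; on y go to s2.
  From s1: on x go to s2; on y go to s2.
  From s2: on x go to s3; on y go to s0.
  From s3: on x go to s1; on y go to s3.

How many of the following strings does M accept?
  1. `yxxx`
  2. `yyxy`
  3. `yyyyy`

`yxxx`: rejected
`yyxy`: rejected
`yyyyy`: rejected

0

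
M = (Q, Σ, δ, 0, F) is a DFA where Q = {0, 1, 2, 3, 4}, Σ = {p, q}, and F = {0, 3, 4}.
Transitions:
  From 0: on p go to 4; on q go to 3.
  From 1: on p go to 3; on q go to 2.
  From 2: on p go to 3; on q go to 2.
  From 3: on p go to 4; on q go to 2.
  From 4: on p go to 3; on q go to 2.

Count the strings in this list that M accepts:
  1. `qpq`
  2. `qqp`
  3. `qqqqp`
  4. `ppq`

`qpq`: rejected
`qqp`: accepted
`qqqqp`: accepted
`ppq`: rejected

2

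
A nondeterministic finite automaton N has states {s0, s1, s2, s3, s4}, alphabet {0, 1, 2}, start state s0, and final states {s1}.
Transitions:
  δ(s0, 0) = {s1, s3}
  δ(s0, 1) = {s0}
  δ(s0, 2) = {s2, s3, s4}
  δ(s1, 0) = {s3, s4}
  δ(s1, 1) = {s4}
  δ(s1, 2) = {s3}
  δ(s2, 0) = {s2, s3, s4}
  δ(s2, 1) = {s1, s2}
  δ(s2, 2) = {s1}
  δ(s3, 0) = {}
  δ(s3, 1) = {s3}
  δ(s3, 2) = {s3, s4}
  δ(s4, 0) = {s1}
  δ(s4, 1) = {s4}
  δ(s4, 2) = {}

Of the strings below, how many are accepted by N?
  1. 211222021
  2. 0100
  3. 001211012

211222021: rejected
0100: rejected
001211012: rejected

0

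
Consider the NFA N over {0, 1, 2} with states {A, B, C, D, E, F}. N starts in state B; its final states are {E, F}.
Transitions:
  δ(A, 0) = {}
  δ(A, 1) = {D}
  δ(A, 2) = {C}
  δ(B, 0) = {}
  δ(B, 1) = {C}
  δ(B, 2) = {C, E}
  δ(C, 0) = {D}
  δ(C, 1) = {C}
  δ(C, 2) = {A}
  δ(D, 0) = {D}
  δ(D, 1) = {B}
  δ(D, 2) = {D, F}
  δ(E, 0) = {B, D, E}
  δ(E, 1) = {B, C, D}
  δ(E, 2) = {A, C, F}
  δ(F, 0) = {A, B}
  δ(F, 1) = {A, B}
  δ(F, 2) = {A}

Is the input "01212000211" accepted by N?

rejected

Start: {B}
read 0: {}
The reachable set is empty and stays empty for the remaining 10 symbols.
Reachable ∩ accepting = {} — empty.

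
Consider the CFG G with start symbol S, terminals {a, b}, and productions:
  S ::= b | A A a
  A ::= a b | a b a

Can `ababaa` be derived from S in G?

yes

S ⇒ AAa ⇒ abAa ⇒ ababaa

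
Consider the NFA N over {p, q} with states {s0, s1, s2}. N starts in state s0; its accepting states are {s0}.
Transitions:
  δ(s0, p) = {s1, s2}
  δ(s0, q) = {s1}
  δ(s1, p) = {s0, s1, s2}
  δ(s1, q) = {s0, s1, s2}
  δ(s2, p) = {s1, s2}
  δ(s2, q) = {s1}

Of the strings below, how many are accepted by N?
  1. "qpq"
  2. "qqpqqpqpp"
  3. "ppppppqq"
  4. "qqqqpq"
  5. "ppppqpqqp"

"qpq": accepted
"qqpqqpqpp": accepted
"ppppppqq": accepted
"qqqqpq": accepted
"ppppqpqqp": accepted

5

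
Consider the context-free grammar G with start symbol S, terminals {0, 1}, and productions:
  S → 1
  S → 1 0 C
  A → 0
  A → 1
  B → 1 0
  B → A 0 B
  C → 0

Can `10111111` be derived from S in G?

no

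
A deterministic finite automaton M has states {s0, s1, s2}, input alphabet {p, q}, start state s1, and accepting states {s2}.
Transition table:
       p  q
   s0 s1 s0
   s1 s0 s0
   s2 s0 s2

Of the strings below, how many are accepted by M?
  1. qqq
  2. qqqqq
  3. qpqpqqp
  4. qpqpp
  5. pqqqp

0

qqq: rejected
qqqqq: rejected
qpqpqqp: rejected
qpqpp: rejected
pqqqp: rejected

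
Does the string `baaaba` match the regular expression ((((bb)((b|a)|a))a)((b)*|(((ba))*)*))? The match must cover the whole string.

no

No split of baaaba into u·v has (((bb)((b|a)|a))a) matching u and ((b)*|(((ba))*)*) matching v.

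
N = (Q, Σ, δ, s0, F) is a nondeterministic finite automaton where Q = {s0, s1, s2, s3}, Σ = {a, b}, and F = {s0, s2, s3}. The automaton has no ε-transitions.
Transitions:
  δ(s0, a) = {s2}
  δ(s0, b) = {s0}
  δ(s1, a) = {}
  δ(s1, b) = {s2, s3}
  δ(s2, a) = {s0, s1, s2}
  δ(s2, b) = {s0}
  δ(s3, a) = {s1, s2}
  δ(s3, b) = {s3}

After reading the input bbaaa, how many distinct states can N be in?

Start: {s0}
read b: {s0}
read b: {s0}
read a: {s2}
read a: {s0, s1, s2}
read a: {s0, s1, s2}
Final reachable set {s0, s1, s2} has 3 states.

3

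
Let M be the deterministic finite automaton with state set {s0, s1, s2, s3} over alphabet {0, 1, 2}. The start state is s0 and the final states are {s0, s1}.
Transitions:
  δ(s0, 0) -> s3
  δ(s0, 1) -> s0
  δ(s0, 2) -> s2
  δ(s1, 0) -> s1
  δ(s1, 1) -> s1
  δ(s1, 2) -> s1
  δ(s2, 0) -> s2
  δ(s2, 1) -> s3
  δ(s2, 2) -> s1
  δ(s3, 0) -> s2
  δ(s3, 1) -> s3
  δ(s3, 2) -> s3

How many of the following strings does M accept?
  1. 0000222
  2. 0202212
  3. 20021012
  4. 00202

4

0000222: accepted
0202212: accepted
20021012: accepted
00202: accepted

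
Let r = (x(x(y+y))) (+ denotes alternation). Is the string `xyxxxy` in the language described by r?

no

No split of xyxxxy into u·v has x matching u and (x(y+y)) matching v.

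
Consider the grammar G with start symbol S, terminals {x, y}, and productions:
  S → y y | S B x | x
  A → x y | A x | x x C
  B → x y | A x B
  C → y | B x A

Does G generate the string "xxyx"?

S ⇒ SBx ⇒ xBx ⇒ xxyx

yes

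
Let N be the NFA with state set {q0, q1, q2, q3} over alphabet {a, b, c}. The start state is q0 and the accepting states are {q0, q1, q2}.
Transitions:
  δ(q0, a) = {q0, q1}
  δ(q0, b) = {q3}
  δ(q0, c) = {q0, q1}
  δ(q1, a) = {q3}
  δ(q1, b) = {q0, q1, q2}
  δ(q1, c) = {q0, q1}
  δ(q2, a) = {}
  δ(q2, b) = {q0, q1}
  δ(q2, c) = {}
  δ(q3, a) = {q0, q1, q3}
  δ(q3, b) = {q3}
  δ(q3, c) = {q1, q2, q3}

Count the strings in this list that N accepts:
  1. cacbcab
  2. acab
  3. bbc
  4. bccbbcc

4

cacbcab: accepted
acab: accepted
bbc: accepted
bccbbcc: accepted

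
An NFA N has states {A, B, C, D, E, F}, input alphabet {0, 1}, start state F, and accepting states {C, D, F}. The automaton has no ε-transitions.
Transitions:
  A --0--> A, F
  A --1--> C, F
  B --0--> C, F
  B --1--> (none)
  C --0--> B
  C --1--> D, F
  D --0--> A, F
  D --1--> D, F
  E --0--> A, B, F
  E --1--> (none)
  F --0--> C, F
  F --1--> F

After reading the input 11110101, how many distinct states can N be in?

Start: {F}
read 1: {F}
read 1: {F}
read 1: {F}
read 1: {F}
read 0: {C, F}
read 1: {D, F}
read 0: {A, C, F}
read 1: {C, D, F}
Final reachable set {C, D, F} has 3 states.

3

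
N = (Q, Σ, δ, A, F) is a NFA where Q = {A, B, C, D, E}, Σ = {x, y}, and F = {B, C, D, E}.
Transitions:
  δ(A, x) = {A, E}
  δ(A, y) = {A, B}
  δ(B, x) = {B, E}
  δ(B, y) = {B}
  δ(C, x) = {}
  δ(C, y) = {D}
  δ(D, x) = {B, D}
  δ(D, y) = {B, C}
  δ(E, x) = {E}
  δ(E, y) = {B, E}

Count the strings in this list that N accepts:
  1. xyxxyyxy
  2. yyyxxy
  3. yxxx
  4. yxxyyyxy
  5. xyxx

xyxxyyxy: accepted
yyyxxy: accepted
yxxx: accepted
yxxyyyxy: accepted
xyxx: accepted

5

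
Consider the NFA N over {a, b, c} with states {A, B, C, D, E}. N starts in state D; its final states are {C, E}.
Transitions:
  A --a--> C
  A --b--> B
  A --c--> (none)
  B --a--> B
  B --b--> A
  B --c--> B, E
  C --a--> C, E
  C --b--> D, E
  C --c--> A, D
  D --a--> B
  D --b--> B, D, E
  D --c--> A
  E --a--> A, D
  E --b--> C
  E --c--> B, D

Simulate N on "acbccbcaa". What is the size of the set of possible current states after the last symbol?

Start: {D}
read a: {B}
read c: {B, E}
read b: {A, C}
read c: {A, D}
read c: {A}
read b: {B}
read c: {B, E}
read a: {A, B, D}
read a: {B, C}
Final reachable set {B, C} has 2 states.

2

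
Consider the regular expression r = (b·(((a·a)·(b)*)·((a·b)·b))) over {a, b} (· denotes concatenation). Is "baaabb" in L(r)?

Split as b·aaabb: b matches b and (((a·a)·(b)*)·((a·b)·b)) matches aaabb.

yes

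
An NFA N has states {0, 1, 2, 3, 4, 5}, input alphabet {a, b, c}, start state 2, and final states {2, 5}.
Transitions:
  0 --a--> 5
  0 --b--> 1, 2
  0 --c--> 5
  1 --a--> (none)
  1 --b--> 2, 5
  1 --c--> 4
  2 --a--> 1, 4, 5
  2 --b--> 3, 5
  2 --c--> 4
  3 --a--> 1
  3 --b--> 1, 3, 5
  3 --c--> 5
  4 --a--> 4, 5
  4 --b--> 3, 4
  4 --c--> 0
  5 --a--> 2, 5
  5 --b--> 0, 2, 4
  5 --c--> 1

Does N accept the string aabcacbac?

Start: {2}
read a: {1, 4, 5}
read a: {2, 4, 5}
read b: {0, 2, 3, 4, 5}
read c: {0, 1, 4, 5}
read a: {2, 4, 5}
read c: {0, 1, 4}
read b: {1, 2, 3, 4, 5}
read a: {1, 2, 4, 5}
read c: {0, 1, 4}
Reachable ∩ accepting = {} — empty.

rejected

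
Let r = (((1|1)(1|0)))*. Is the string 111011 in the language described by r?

yes

Split into 3 pieces 11 · 10 · 11; each matches ((1|1)(1|0)).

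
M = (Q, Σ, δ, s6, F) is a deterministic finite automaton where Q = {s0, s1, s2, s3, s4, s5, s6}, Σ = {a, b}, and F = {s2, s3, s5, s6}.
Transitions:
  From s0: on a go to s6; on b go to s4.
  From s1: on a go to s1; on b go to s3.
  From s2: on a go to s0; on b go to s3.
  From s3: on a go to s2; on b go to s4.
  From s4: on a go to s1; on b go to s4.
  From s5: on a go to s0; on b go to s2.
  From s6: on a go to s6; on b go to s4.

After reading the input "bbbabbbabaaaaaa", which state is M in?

s6 --b--> s4
s4 --b--> s4
s4 --b--> s4
s4 --a--> s1
s1 --b--> s3
s3 --b--> s4
s4 --b--> s4
s4 --a--> s1
s1 --b--> s3
s3 --a--> s2
s2 --a--> s0
s0 --a--> s6
s6 --a--> s6
s6 --a--> s6
s6 --a--> s6

s6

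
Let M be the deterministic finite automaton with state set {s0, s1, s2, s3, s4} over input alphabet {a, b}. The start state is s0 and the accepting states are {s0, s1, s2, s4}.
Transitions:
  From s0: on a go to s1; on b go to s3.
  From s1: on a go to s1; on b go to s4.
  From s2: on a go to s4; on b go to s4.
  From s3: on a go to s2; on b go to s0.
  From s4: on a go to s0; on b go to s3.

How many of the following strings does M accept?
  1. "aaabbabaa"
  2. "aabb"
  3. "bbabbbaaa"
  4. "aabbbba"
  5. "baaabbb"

3

"aaabbabaa": accepted
"aabb": rejected
"bbabbbaaa": accepted
"aabbbba": accepted
"baaabbb": rejected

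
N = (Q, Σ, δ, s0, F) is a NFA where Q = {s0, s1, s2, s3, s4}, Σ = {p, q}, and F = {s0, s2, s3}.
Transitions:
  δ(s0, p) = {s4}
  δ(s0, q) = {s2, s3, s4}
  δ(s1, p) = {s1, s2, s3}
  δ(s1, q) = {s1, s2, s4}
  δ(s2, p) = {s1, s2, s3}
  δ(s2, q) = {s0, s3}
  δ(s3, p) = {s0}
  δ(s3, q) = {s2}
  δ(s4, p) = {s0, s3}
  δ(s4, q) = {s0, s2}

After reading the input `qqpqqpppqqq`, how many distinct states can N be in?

Start: {s0}
read q: {s2, s3, s4}
read q: {s0, s2, s3}
read p: {s0, s1, s2, s3, s4}
read q: {s0, s1, s2, s3, s4}
read q: {s0, s1, s2, s3, s4}
read p: {s0, s1, s2, s3, s4}
read p: {s0, s1, s2, s3, s4}
read p: {s0, s1, s2, s3, s4}
read q: {s0, s1, s2, s3, s4}
read q: {s0, s1, s2, s3, s4}
read q: {s0, s1, s2, s3, s4}
Final reachable set {s0, s1, s2, s3, s4} has 5 states.

5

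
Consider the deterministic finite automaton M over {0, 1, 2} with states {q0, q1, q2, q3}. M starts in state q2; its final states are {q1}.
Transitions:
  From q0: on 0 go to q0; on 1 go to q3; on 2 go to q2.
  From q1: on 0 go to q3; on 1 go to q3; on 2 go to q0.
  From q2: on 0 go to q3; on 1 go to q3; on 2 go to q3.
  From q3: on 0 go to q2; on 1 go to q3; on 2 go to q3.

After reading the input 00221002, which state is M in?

q2 --0--> q3
q3 --0--> q2
q2 --2--> q3
q3 --2--> q3
q3 --1--> q3
q3 --0--> q2
q2 --0--> q3
q3 --2--> q3

q3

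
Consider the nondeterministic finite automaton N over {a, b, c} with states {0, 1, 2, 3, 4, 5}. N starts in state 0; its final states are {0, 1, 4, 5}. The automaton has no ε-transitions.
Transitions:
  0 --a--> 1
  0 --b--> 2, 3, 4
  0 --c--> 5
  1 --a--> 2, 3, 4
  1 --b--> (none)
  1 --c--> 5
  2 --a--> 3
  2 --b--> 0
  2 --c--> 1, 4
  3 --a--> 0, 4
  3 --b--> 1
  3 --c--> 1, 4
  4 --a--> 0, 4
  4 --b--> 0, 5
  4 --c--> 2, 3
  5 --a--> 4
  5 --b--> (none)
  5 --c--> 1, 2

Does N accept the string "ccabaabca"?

accepted

Start: {0}
read c: {5}
read c: {1, 2}
read a: {2, 3, 4}
read b: {0, 1, 5}
read a: {1, 2, 3, 4}
read a: {0, 2, 3, 4}
read b: {0, 1, 2, 3, 4, 5}
read c: {1, 2, 3, 4, 5}
read a: {0, 2, 3, 4}
Reachable ∩ accepting = {0, 4} — nonempty.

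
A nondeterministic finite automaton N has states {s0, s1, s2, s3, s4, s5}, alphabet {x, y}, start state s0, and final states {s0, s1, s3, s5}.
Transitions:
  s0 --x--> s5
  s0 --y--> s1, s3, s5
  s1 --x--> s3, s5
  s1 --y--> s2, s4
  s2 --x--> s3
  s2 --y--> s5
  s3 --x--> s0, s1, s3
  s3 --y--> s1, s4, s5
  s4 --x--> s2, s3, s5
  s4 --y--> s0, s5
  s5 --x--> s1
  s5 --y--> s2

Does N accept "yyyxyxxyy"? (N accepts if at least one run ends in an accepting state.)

Start: {s0}
read y: {s1, s3, s5}
read y: {s1, s2, s4, s5}
read y: {s0, s2, s4, s5}
read x: {s1, s2, s3, s5}
read y: {s1, s2, s4, s5}
read x: {s1, s2, s3, s5}
read x: {s0, s1, s3, s5}
read y: {s1, s2, s3, s4, s5}
read y: {s0, s1, s2, s4, s5}
Reachable ∩ accepting = {s0, s1, s5} — nonempty.

accepted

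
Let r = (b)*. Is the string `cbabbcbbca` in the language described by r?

no

cbabbcbbca cannot be split into zero or more pieces each matching b.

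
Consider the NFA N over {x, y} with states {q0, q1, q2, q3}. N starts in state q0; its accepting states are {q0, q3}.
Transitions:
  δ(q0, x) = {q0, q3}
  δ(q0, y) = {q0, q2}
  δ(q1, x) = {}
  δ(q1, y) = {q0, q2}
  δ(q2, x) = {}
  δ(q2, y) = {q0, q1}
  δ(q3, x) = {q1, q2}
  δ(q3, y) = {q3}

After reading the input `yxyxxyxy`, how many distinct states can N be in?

4

Start: {q0}
read y: {q0, q2}
read x: {q0, q3}
read y: {q0, q2, q3}
read x: {q0, q1, q2, q3}
read x: {q0, q1, q2, q3}
read y: {q0, q1, q2, q3}
read x: {q0, q1, q2, q3}
read y: {q0, q1, q2, q3}
Final reachable set {q0, q1, q2, q3} has 4 states.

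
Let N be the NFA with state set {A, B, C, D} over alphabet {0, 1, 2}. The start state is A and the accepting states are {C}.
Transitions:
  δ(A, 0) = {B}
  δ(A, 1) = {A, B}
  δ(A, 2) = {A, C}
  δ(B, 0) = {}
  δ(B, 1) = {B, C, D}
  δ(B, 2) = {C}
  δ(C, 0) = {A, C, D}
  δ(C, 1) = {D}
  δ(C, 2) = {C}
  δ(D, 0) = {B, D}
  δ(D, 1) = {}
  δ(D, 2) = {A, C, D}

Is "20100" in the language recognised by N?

Start: {A}
read 2: {A, C}
read 0: {A, B, C, D}
read 1: {A, B, C, D}
read 0: {A, B, C, D}
read 0: {A, B, C, D}
Reachable ∩ accepting = {C} — nonempty.

accepted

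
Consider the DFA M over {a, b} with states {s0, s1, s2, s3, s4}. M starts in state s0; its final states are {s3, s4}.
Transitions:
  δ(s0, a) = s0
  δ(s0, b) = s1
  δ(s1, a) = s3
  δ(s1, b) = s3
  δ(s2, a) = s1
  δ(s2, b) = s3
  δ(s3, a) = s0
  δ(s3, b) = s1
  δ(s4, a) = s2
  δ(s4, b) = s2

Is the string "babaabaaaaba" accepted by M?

s0 --b--> s1
s1 --a--> s3
s3 --b--> s1
s1 --a--> s3
s3 --a--> s0
s0 --b--> s1
s1 --a--> s3
s3 --a--> s0
s0 --a--> s0
s0 --a--> s0
s0 --b--> s1
s1 --a--> s3
End in state s3, which is an accepting state.

accepted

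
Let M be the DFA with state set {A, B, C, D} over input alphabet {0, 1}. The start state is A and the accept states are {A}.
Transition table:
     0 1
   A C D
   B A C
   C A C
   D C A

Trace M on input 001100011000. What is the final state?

A --0--> C
C --0--> A
A --1--> D
D --1--> A
A --0--> C
C --0--> A
A --0--> C
C --1--> C
C --1--> C
C --0--> A
A --0--> C
C --0--> A

A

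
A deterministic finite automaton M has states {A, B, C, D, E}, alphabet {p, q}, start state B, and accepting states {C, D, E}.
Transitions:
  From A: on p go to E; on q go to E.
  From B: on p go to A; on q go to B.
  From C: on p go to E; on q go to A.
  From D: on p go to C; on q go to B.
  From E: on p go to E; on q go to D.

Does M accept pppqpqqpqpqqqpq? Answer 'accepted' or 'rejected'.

B --p--> A
A --p--> E
E --p--> E
E --q--> D
D --p--> C
C --q--> A
A --q--> E
E --p--> E
E --q--> D
D --p--> C
C --q--> A
A --q--> E
E --q--> D
D --p--> C
C --q--> A
End in state A, which is not an accepting state.

rejected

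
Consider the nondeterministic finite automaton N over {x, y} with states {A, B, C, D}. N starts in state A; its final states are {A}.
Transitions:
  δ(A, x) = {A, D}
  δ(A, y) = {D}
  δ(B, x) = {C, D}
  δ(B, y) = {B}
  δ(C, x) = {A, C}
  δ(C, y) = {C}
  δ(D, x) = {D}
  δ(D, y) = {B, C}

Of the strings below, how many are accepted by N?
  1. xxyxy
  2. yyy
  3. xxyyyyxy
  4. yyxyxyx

1

xxyxy: rejected
yyy: rejected
xxyyyyxy: rejected
yyxyxyx: accepted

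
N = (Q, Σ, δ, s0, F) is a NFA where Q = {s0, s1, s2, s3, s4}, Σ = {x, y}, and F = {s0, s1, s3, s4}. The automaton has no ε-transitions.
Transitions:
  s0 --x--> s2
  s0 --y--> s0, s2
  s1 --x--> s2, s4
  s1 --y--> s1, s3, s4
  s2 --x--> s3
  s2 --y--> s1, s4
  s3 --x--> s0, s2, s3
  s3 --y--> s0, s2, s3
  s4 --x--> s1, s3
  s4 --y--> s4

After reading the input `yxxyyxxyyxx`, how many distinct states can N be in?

5

Start: {s0}
read y: {s0, s2}
read x: {s2, s3}
read x: {s0, s2, s3}
read y: {s0, s1, s2, s3, s4}
read y: {s0, s1, s2, s3, s4}
read x: {s0, s1, s2, s3, s4}
read x: {s0, s1, s2, s3, s4}
read y: {s0, s1, s2, s3, s4}
read y: {s0, s1, s2, s3, s4}
read x: {s0, s1, s2, s3, s4}
read x: {s0, s1, s2, s3, s4}
Final reachable set {s0, s1, s2, s3, s4} has 5 states.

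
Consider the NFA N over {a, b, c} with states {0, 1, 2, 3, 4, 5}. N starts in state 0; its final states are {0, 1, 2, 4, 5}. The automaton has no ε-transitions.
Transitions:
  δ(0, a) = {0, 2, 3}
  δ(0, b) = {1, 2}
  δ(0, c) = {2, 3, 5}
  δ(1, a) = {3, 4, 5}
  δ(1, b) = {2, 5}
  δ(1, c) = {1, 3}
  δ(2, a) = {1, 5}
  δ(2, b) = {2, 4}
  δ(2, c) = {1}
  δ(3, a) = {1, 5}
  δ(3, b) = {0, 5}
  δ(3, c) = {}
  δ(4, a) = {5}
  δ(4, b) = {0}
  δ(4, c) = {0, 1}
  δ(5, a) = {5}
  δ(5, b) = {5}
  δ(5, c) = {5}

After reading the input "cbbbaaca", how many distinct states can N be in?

Start: {0}
read c: {2, 3, 5}
read b: {0, 2, 4, 5}
read b: {0, 1, 2, 4, 5}
read b: {0, 1, 2, 4, 5}
read a: {0, 1, 2, 3, 4, 5}
read a: {0, 1, 2, 3, 4, 5}
read c: {0, 1, 2, 3, 5}
read a: {0, 1, 2, 3, 4, 5}
Final reachable set {0, 1, 2, 3, 4, 5} has 6 states.

6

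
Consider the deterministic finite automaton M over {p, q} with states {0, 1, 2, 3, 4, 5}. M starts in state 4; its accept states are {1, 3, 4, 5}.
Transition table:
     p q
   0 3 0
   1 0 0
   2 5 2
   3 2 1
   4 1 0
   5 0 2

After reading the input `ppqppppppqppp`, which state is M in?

3

4 --p--> 1
1 --p--> 0
0 --q--> 0
0 --p--> 3
3 --p--> 2
2 --p--> 5
5 --p--> 0
0 --p--> 3
3 --p--> 2
2 --q--> 2
2 --p--> 5
5 --p--> 0
0 --p--> 3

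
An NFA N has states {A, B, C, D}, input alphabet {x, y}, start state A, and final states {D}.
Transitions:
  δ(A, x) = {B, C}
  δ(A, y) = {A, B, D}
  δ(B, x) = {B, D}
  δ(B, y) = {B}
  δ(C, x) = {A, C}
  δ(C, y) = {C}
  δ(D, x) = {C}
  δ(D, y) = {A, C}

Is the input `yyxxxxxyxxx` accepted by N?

accepted

Start: {A}
read y: {A, B, D}
read y: {A, B, C, D}
read x: {A, B, C, D}
read x: {A, B, C, D}
read x: {A, B, C, D}
read x: {A, B, C, D}
read x: {A, B, C, D}
read y: {A, B, C, D}
read x: {A, B, C, D}
read x: {A, B, C, D}
read x: {A, B, C, D}
Reachable ∩ accepting = {D} — nonempty.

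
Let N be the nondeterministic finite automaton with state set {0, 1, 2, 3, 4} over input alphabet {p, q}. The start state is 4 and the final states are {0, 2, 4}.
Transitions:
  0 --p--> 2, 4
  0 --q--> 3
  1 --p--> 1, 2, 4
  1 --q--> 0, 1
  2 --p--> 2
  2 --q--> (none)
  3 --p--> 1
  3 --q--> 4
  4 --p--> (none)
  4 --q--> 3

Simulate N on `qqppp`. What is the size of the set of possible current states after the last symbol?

0

Start: {4}
read q: {3}
read q: {4}
read p: {}
The reachable set is empty and stays empty for the remaining 2 symbols.
Final reachable set {} has 0 states.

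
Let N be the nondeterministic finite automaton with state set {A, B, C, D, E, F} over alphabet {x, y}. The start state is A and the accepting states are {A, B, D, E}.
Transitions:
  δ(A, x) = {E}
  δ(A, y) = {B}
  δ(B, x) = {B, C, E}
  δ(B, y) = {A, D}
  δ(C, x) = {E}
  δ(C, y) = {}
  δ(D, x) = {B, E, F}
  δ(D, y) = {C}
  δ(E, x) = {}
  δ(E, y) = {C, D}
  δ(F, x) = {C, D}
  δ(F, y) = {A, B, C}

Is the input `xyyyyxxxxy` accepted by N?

Start: {A}
read x: {E}
read y: {C, D}
read y: {C}
read y: {}
The reachable set is empty and stays empty for the remaining 6 symbols.
Reachable ∩ accepting = {} — empty.

rejected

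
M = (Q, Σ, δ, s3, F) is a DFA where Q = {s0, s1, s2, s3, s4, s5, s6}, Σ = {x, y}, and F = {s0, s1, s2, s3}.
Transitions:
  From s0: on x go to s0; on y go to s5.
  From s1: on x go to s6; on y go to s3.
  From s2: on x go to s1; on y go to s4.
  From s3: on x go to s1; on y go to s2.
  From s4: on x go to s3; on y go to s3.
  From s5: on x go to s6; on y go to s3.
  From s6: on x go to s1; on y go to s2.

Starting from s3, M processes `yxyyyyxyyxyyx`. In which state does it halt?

s3 --y--> s2
s2 --x--> s1
s1 --y--> s3
s3 --y--> s2
s2 --y--> s4
s4 --y--> s3
s3 --x--> s1
s1 --y--> s3
s3 --y--> s2
s2 --x--> s1
s1 --y--> s3
s3 --y--> s2
s2 --x--> s1

s1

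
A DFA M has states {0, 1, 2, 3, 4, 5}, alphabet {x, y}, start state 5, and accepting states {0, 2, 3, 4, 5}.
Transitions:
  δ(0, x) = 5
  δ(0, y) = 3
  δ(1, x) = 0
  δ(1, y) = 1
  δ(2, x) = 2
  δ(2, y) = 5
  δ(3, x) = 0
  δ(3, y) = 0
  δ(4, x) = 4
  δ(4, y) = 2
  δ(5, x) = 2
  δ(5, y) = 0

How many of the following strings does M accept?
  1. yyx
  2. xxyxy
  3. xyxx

3

yyx: accepted
xxyxy: accepted
xyxx: accepted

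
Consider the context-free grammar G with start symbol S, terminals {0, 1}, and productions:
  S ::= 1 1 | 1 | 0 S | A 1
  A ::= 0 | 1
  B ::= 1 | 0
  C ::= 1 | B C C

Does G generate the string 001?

S ⇒ 0S ⇒ 0A1 ⇒ 001

yes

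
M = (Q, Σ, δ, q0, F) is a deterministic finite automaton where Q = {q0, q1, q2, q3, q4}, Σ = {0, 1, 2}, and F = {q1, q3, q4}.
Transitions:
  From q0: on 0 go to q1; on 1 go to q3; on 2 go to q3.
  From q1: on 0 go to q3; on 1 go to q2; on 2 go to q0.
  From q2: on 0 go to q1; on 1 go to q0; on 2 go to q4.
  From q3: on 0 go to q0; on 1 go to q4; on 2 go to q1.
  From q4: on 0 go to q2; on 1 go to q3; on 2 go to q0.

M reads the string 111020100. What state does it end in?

q1

q0 --1--> q3
q3 --1--> q4
q4 --1--> q3
q3 --0--> q0
q0 --2--> q3
q3 --0--> q0
q0 --1--> q3
q3 --0--> q0
q0 --0--> q1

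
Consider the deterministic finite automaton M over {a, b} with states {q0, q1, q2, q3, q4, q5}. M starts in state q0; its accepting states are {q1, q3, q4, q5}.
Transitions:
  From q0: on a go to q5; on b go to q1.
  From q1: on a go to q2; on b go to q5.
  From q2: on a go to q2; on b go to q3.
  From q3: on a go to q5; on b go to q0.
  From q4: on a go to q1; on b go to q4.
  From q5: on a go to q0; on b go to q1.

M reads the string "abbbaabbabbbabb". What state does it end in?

q0

q0 --a--> q5
q5 --b--> q1
q1 --b--> q5
q5 --b--> q1
q1 --a--> q2
q2 --a--> q2
q2 --b--> q3
q3 --b--> q0
q0 --a--> q5
q5 --b--> q1
q1 --b--> q5
q5 --b--> q1
q1 --a--> q2
q2 --b--> q3
q3 --b--> q0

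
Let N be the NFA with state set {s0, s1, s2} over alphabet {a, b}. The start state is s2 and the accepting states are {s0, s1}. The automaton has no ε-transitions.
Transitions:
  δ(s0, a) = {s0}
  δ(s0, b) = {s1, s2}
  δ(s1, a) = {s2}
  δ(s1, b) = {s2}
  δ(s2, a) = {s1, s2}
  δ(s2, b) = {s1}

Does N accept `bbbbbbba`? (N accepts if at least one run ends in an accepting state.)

Start: {s2}
read b: {s1}
read b: {s2}
read b: {s1}
read b: {s2}
read b: {s1}
read b: {s2}
read b: {s1}
read a: {s2}
Reachable ∩ accepting = {} — empty.

rejected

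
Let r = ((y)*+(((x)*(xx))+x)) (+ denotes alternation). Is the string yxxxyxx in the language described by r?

Neither (y)* nor (((x)*(xx))+x) matches yxxxyxx.

no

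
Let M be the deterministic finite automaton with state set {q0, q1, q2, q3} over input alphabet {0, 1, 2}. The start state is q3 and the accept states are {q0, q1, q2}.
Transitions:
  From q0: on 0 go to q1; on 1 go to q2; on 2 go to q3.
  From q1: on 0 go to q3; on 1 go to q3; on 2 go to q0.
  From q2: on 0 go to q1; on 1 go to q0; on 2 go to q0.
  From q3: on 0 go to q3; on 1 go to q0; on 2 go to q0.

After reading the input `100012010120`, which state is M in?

q1

q3 --1--> q0
q0 --0--> q1
q1 --0--> q3
q3 --0--> q3
q3 --1--> q0
q0 --2--> q3
q3 --0--> q3
q3 --1--> q0
q0 --0--> q1
q1 --1--> q3
q3 --2--> q0
q0 --0--> q1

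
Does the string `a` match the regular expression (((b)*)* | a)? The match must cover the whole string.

The right alternative a matches a.

yes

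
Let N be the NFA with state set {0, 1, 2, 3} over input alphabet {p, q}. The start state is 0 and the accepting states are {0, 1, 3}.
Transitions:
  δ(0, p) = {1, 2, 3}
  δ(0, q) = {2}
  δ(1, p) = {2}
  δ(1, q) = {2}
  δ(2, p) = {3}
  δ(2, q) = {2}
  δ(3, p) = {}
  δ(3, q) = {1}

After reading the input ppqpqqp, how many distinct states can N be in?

1

Start: {0}
read p: {1, 2, 3}
read p: {2, 3}
read q: {1, 2}
read p: {2, 3}
read q: {1, 2}
read q: {2}
read p: {3}
Final reachable set {3} has 1 state.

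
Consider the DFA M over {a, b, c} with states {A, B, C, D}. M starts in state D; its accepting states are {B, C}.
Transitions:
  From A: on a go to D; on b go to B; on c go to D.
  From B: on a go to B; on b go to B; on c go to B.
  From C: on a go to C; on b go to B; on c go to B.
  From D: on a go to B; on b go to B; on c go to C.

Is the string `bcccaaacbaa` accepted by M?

accepted

D --b--> B
B --c--> B
B --c--> B
B --c--> B
B --a--> B
B --a--> B
B --a--> B
B --c--> B
B --b--> B
B --a--> B
B --a--> B
End in state B, which is an accepting state.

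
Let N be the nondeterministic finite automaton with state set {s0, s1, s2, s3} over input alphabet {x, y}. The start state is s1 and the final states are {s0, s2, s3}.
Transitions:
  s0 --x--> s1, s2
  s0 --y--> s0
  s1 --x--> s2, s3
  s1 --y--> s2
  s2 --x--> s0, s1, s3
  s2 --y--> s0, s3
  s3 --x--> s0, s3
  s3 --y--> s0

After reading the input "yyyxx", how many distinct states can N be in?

Start: {s1}
read y: {s2}
read y: {s0, s3}
read y: {s0}
read x: {s1, s2}
read x: {s0, s1, s2, s3}
Final reachable set {s0, s1, s2, s3} has 4 states.

4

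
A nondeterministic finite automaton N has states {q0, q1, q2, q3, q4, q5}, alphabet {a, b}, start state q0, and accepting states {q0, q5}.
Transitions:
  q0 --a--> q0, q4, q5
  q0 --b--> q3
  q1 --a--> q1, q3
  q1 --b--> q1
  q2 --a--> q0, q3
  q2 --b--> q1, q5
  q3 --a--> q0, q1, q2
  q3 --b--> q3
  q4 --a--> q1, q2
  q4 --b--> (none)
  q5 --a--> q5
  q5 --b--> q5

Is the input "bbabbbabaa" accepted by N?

Start: {q0}
read b: {q3}
read b: {q3}
read a: {q0, q1, q2}
read b: {q1, q3, q5}
read b: {q1, q3, q5}
read b: {q1, q3, q5}
read a: {q0, q1, q2, q3, q5}
read b: {q1, q3, q5}
read a: {q0, q1, q2, q3, q5}
read a: {q0, q1, q2, q3, q4, q5}
Reachable ∩ accepting = {q0, q5} — nonempty.

accepted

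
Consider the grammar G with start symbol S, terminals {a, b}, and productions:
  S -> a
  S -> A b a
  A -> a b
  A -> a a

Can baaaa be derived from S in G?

no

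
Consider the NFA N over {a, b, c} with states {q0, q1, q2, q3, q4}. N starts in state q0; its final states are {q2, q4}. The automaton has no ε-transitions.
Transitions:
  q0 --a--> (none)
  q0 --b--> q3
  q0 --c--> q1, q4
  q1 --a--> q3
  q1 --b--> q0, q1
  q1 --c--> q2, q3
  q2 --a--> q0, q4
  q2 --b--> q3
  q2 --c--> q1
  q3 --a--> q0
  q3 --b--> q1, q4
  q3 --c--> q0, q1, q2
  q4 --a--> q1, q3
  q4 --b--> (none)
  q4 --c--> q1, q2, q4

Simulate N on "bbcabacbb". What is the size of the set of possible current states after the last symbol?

Start: {q0}
read b: {q3}
read b: {q1, q4}
read c: {q1, q2, q3, q4}
read a: {q0, q1, q3, q4}
read b: {q0, q1, q3, q4}
read a: {q0, q1, q3}
read c: {q0, q1, q2, q3, q4}
read b: {q0, q1, q3, q4}
read b: {q0, q1, q3, q4}
Final reachable set {q0, q1, q3, q4} has 4 states.

4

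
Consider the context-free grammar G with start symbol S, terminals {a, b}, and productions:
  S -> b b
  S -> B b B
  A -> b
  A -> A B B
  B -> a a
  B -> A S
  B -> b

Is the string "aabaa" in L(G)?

S ⇒ BbB ⇒ aabB ⇒ aabaa

yes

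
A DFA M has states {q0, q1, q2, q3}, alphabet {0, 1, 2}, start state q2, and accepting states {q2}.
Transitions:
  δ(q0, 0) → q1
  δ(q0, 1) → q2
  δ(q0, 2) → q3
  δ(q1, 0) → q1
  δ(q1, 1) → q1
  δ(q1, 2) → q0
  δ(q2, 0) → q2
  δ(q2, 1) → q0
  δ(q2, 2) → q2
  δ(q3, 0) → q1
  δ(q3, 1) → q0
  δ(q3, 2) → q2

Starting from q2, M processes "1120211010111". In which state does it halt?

q1

q2 --1--> q0
q0 --1--> q2
q2 --2--> q2
q2 --0--> q2
q2 --2--> q2
q2 --1--> q0
q0 --1--> q2
q2 --0--> q2
q2 --1--> q0
q0 --0--> q1
q1 --1--> q1
q1 --1--> q1
q1 --1--> q1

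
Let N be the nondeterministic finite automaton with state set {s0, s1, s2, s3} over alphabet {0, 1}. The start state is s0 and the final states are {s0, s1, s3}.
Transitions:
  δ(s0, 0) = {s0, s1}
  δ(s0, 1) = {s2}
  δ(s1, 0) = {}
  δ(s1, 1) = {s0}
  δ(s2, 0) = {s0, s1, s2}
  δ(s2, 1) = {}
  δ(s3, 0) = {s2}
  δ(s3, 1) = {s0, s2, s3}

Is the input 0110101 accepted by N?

Start: {s0}
read 0: {s0, s1}
read 1: {s0, s2}
read 1: {s2}
read 0: {s0, s1, s2}
read 1: {s0, s2}
read 0: {s0, s1, s2}
read 1: {s0, s2}
Reachable ∩ accepting = {s0} — nonempty.

accepted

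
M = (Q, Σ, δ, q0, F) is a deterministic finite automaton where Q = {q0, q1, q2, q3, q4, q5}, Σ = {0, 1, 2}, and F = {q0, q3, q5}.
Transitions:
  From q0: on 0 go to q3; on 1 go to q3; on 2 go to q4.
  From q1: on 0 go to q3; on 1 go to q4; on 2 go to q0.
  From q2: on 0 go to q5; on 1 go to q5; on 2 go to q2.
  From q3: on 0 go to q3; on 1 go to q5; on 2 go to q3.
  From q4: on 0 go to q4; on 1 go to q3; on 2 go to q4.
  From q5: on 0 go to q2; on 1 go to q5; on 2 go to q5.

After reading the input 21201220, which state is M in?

q0 --2--> q4
q4 --1--> q3
q3 --2--> q3
q3 --0--> q3
q3 --1--> q5
q5 --2--> q5
q5 --2--> q5
q5 --0--> q2

q2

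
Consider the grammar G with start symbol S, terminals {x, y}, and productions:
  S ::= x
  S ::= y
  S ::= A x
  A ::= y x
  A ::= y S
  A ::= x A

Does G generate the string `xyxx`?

S ⇒ Ax ⇒ xAx ⇒ xyxx

yes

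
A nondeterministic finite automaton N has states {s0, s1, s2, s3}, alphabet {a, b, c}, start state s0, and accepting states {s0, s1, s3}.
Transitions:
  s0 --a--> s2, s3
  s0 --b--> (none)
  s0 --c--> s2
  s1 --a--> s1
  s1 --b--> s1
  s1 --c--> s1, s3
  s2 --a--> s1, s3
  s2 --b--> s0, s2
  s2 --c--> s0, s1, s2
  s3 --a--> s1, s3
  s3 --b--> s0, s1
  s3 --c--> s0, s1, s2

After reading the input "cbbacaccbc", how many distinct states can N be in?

Start: {s0}
read c: {s2}
read b: {s0, s2}
read b: {s0, s2}
read a: {s1, s2, s3}
read c: {s0, s1, s2, s3}
read a: {s1, s2, s3}
read c: {s0, s1, s2, s3}
read c: {s0, s1, s2, s3}
read b: {s0, s1, s2}
read c: {s0, s1, s2, s3}
Final reachable set {s0, s1, s2, s3} has 4 states.

4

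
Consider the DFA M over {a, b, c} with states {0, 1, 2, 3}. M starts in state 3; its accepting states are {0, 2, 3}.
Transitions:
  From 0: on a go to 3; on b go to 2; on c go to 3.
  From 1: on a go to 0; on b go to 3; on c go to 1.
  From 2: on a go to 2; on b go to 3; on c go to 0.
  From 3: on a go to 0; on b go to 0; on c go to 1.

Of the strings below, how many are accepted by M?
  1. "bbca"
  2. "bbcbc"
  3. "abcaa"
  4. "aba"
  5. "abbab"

"bbca": accepted
"bbcbc": accepted
"abcaa": accepted
"aba": accepted
"abbab": accepted

5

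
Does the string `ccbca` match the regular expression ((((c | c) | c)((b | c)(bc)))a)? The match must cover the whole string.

Split as ccbc·a: (((c|c)|c)((b|c)(bc))) matches ccbc and a matches a.

yes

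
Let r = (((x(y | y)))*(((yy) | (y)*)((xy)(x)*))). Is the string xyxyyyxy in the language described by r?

yes

Split as xyxy·yyxy: ((x(y|y)))* matches xyxy and (((yy)|(y)*)((xy)(x)*)) matches yyxy.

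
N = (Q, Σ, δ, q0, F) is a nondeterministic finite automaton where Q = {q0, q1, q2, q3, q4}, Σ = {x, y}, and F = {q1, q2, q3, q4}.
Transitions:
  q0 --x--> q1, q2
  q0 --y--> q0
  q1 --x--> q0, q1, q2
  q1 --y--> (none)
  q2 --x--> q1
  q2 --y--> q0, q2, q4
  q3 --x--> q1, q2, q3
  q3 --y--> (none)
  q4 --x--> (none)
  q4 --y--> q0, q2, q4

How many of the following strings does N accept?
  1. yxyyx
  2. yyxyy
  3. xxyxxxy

3

yxyyx: accepted
yyxyy: accepted
xxyxxxy: accepted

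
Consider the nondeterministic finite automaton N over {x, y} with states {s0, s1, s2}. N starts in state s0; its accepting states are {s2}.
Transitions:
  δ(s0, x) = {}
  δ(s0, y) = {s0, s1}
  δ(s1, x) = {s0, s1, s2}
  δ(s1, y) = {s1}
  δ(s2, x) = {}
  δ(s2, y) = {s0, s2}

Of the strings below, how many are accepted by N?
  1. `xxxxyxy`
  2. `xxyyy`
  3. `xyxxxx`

0

`xxxxyxy`: rejected
`xxyyy`: rejected
`xyxxxx`: rejected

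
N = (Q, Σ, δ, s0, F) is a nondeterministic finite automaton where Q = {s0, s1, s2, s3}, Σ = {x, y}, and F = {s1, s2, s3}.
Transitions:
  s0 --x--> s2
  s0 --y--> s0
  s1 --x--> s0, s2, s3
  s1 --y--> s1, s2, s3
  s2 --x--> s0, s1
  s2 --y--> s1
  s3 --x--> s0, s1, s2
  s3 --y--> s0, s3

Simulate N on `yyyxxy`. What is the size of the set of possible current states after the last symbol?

4

Start: {s0}
read y: {s0}
read y: {s0}
read y: {s0}
read x: {s2}
read x: {s0, s1}
read y: {s0, s1, s2, s3}
Final reachable set {s0, s1, s2, s3} has 4 states.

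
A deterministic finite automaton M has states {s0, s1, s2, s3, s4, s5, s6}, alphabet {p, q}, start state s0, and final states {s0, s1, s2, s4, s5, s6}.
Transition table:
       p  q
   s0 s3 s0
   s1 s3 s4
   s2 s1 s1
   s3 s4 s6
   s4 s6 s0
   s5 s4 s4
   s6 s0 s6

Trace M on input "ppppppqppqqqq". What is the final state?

s0

s0 --p--> s3
s3 --p--> s4
s4 --p--> s6
s6 --p--> s0
s0 --p--> s3
s3 --p--> s4
s4 --q--> s0
s0 --p--> s3
s3 --p--> s4
s4 --q--> s0
s0 --q--> s0
s0 --q--> s0
s0 --q--> s0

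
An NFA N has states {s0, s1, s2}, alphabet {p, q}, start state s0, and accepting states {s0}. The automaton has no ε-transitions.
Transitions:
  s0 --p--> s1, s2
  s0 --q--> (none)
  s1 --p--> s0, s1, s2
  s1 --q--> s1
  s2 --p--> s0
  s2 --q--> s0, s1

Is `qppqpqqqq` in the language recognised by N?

Start: {s0}
read q: {}
The reachable set is empty and stays empty for the remaining 8 symbols.
Reachable ∩ accepting = {} — empty.

rejected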